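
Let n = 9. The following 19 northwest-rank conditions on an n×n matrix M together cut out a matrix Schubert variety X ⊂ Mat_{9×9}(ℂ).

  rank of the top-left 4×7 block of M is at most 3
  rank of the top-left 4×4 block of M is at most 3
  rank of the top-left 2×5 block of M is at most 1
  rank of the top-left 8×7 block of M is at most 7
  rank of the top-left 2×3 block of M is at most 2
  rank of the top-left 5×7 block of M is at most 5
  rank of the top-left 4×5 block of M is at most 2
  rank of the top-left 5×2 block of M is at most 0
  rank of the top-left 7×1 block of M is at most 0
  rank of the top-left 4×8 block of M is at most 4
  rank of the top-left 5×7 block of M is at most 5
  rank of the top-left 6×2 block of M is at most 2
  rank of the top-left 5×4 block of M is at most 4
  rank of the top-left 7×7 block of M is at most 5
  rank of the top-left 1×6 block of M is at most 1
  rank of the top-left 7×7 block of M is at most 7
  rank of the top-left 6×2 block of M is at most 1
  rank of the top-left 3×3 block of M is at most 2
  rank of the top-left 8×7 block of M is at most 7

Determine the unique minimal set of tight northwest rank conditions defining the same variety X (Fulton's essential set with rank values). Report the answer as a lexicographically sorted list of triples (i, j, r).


Propagating the 19 rank bounds to every northwest block:

  i=1: 0, 0, 1, 1, 1, 1, 1, 1, 1
  i=2: 0, 0, 1, 1, 1, 2, 2, 2, 2
  i=3: 0, 0, 1, 2, 2, 3, 3, 3, 3
  i=4: 0, 0, 1, 2, 2, 3, 3, 4, 4
  i=5: 0, 0, 1, 2, 3, 4, 4, 5, 5
  i=6: 0, 1, 2, 3, 4, 5, 5, 6, 6
  i=7: 0, 1, 2, 3, 4, 5, 5, 6, 7
  i=8: 1, 2, 3, 4, 5, 6, 6, 7, 8
  i=9: 1, 2, 3, 4, 5, 6, 7, 8, 9

second differences of R give the permutation w = (3, 6, 4, 8, 5, 2, 9, 1, 7).

6 SE-corners of the 17-cell Rothe diagram give Ess(w):

[(2, 5, 1), (4, 5, 2), (4, 7, 3), (5, 2, 0), (7, 1, 0), (7, 7, 5)]


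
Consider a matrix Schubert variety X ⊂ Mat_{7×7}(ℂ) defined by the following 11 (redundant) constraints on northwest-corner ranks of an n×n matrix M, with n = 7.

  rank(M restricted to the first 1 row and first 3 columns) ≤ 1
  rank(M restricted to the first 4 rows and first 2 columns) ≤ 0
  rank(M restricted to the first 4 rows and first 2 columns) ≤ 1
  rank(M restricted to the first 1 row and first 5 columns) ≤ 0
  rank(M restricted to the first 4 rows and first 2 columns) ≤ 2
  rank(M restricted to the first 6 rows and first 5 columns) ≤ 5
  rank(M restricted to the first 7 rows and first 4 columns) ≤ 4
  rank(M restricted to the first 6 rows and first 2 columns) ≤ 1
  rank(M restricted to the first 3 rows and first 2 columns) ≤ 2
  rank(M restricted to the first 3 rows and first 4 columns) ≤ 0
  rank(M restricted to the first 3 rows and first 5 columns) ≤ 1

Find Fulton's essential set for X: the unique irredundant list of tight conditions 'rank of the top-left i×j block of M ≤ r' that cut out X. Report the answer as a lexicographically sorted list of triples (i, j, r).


Computing R[i][j] = min implied NW-rank bound (n=7, 11 conditions):

  R[1]: 0, 0, 0, 0, 0, 1, 1
  R[2]: 0, 0, 0, 0, 1, 2, 2
  R[3]: 0, 0, 0, 0, 1, 2, 3
  R[4]: 0, 0, 1, 1, 2, 3, 4
  R[5]: 1, 1, 2, 2, 3, 4, 5
  R[6]: 1, 1, 2, 3, 4, 5, 6
  R[7]: 1, 2, 3, 4, 5, 6, 7

hence w(1..7) = (6, 5, 7, 3, 1, 4, 2).

Rothe diagram D(w) (16 cells), 4 SE-corners (essential conditions):

[(1, 5, 0), (3, 4, 0), (4, 2, 0), (6, 2, 1)]


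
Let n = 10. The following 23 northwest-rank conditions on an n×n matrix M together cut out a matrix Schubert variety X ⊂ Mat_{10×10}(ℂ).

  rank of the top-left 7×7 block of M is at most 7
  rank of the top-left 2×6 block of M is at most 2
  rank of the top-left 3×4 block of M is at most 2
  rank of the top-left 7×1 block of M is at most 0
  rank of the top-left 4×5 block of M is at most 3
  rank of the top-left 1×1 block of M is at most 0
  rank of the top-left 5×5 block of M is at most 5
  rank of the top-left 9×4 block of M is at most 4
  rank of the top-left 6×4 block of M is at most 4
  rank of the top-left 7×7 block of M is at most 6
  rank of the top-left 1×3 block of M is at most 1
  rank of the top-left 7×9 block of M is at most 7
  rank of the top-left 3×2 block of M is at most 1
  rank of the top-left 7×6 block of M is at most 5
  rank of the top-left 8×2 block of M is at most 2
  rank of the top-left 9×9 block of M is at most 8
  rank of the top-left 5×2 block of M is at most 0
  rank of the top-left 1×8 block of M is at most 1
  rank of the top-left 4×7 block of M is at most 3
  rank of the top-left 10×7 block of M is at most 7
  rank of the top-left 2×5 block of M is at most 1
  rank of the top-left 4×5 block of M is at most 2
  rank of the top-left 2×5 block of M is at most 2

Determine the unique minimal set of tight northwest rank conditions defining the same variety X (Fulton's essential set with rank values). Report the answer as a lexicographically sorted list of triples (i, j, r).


The tightest implied rank at each (i,j), from the 23 conditions:

  0, 0, 1, 1, 1, 1, 1, 1, 1, 1
  0, 0, 1, 1, 1, 2, 2, 2, 2, 2
  0, 0, 1, 2, 2, 3, 3, 3, 3, 3
  0, 0, 1, 2, 2, 3, 3, 4, 4, 4
  0, 0, 1, 2, 3, 4, 4, 5, 5, 5
  0, 1, 2, 3, 4, 5, 5, 6, 6, 6
  0, 1, 2, 3, 4, 5, 6, 7, 7, 7
  1, 2, 3, 4, 5, 6, 7, 8, 8, 8
  1, 2, 3, 4, 5, 6, 7, 8, 8, 9
  1, 2, 3, 4, 5, 6, 7, 8, 9, 10

so w = (3, 6, 4, 8, 5, 2, 7, 1, 10, 9).

Rothe diagram D(w) (17 cells), 6 SE-corners (essential conditions):

[(2, 5, 1), (4, 5, 2), (4, 7, 3), (5, 2, 0), (7, 1, 0), (9, 9, 8)]


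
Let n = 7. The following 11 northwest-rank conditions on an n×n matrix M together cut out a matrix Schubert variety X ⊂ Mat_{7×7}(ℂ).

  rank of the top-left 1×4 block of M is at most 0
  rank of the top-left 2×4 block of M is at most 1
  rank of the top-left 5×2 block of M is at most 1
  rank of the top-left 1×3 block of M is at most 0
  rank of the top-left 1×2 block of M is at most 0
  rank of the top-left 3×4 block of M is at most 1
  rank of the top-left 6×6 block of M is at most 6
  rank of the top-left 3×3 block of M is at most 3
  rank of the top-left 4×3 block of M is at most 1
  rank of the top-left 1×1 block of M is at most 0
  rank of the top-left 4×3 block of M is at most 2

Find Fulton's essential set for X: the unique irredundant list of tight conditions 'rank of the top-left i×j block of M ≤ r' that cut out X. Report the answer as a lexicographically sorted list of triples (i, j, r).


Rank table r_w(7×7) implied by the 11 constraints:

  0 0 0 0 1 1 1
  1 1 1 1 2 2 2
  1 1 1 1 2 3 3
  1 1 1 2 3 4 4
  1 1 2 3 4 5 5
  1 2 3 4 5 6 6
  1 2 3 4 5 6 7

reading off 1-entries of Δ²R: w = (5, 1, 6, 4, 3, 2, 7).

Fulton essential set (4 of the 10 Rothe cells):

[(1, 4, 0), (3, 4, 1), (4, 3, 1), (5, 2, 1)]


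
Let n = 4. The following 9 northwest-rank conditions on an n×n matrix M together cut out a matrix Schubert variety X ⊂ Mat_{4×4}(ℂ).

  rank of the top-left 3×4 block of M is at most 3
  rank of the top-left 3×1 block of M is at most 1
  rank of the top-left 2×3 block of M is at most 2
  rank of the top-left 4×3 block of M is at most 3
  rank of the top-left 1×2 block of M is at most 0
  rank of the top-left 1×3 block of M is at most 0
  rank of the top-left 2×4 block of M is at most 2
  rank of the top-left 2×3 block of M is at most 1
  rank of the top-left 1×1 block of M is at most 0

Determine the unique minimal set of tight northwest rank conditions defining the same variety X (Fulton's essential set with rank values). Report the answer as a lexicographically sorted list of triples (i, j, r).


The tightest implied rank at each (i,j), from the 9 conditions:

  R[1]: 0  0  0  1
  R[2]: 1  1  1  2
  R[3]: 1  2  2  3
  R[4]: 1  2  3  4

so w = (4, 1, 2, 3).

1 SE-corner of the 3-cell Rothe diagram gives Ess(w):

[(1, 3, 0)]


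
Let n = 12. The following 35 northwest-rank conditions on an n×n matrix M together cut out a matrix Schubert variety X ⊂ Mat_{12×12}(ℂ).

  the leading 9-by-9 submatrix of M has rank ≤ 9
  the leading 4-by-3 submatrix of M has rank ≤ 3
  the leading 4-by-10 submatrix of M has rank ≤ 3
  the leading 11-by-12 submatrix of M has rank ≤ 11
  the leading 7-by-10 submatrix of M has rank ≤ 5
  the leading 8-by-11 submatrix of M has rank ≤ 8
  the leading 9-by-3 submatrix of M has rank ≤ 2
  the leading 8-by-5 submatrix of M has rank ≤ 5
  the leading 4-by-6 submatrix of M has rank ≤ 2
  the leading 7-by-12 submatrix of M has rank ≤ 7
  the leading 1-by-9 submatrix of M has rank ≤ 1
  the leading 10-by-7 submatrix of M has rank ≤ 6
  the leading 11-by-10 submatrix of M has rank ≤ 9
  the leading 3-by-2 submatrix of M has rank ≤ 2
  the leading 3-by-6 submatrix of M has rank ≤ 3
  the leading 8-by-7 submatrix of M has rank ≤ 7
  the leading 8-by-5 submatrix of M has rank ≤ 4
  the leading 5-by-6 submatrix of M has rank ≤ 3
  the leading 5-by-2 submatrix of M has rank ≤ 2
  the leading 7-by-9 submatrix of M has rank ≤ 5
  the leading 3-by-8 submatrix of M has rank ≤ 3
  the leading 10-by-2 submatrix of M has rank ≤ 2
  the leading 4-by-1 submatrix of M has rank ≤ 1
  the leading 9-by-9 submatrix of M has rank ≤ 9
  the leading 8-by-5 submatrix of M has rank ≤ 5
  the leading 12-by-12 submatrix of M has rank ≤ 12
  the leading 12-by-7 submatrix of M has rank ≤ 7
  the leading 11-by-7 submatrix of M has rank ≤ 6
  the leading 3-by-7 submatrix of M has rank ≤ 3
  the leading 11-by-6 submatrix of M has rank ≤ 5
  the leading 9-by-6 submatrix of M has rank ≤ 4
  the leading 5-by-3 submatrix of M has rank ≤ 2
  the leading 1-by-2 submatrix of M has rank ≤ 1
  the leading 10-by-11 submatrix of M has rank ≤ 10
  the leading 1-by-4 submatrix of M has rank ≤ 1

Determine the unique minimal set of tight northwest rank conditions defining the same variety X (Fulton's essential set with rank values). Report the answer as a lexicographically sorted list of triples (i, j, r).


Computing R[i][j] = min implied NW-rank bound (n=12, 35 conditions):

  1 | 1 | 1 | 1 | 1 | 1 | 1 | 1 | 1 | 1 | 1 | 1
  1 | 2 | 2 | 2 | 2 | 2 | 2 | 2 | 2 | 2 | 2 | 2
  1 | 2 | 2 | 2 | 2 | 2 | 3 | 3 | 3 | 3 | 3 | 3
  1 | 2 | 2 | 2 | 2 | 2 | 3 | 3 | 3 | 3 | 4 | 4
  1 | 2 | 2 | 3 | 3 | 3 | 4 | 4 | 4 | 4 | 5 | 5
  1 | 2 | 2 | 3 | 4 | 4 | 5 | 5 | 5 | 5 | 6 | 6
  1 | 2 | 2 | 3 | 4 | 4 | 5 | 5 | 5 | 5 | 6 | 7
  1 | 2 | 2 | 3 | 4 | 4 | 5 | 6 | 6 | 6 | 7 | 8
  1 | 2 | 2 | 3 | 4 | 4 | 5 | 6 | 7 | 7 | 8 | 9
  1 | 2 | 3 | 4 | 5 | 5 | 6 | 7 | 8 | 8 | 9 | 10
  1 | 2 | 3 | 4 | 5 | 5 | 6 | 7 | 8 | 9 | 10 | 11
  1 | 2 | 3 | 4 | 5 | 6 | 7 | 8 | 9 | 10 | 11 | 12

giving w = (1, 2, 7, 11, 4, 5, 12, 8, 9, 3, 10, 6) via Δ²R.

|D(w)|=23, |Ess(w)|=6:

[(4, 6, 2), (4, 10, 3), (7, 10, 5), (9, 3, 2), (9, 6, 4), (11, 6, 5)]


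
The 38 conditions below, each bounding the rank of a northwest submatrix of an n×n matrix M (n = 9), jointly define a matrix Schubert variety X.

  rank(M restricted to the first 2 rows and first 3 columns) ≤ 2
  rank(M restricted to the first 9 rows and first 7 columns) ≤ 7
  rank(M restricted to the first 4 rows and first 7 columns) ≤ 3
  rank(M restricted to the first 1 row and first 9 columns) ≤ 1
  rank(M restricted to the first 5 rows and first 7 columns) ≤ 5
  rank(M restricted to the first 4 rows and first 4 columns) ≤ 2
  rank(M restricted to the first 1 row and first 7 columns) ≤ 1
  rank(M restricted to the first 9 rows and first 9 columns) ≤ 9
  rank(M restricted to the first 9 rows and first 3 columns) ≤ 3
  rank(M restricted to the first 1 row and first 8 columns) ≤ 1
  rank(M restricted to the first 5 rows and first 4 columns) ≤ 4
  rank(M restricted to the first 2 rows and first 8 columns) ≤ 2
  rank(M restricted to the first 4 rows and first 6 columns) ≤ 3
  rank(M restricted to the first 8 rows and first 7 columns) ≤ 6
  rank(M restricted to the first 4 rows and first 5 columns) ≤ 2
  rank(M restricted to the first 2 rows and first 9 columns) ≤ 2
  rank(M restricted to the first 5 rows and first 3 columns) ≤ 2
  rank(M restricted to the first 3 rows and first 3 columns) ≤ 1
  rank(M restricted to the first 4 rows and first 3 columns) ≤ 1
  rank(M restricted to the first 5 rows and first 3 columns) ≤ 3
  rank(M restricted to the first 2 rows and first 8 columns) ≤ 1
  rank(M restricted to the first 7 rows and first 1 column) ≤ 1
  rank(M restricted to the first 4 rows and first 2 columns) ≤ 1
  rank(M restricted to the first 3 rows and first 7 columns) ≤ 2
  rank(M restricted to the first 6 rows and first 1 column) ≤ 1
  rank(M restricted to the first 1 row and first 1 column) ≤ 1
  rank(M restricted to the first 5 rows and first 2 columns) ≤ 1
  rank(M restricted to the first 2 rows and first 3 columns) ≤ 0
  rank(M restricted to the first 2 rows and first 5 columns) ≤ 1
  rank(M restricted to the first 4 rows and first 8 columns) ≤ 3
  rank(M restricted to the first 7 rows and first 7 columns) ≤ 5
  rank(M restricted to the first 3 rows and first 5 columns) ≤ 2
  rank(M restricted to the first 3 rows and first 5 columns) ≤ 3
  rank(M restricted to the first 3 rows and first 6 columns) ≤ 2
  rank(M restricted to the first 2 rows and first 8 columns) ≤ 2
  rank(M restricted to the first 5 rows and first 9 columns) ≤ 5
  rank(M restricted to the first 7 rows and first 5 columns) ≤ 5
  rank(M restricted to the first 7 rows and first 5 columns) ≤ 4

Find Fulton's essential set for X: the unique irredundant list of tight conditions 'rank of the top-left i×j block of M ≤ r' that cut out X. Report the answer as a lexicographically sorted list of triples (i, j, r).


Propagating the 38 rank bounds to every northwest block:

  i=1: 0 | 0 | 0 | 1 | 1 | 1 | 1 | 1 | 1
  i=2: 0 | 0 | 0 | 1 | 1 | 1 | 1 | 1 | 2
  i=3: 1 | 1 | 1 | 2 | 2 | 2 | 2 | 2 | 3
  i=4: 1 | 1 | 1 | 2 | 2 | 3 | 3 | 3 | 4
  i=5: 1 | 1 | 2 | 3 | 3 | 4 | 4 | 4 | 5
  i=6: 1 | 2 | 3 | 4 | 4 | 5 | 5 | 5 | 6
  i=7: 1 | 2 | 3 | 4 | 4 | 5 | 5 | 6 | 7
  i=8: 1 | 2 | 3 | 4 | 5 | 6 | 6 | 7 | 8
  i=9: 1 | 2 | 3 | 4 | 5 | 6 | 7 | 8 | 9

so w = (4, 9, 1, 6, 3, 2, 8, 5, 7).

|D(w)|=16, |Ess(w)|=7:

[(2, 3, 0), (2, 8, 1), (4, 3, 1), (4, 5, 2), (5, 2, 1), (7, 5, 4), (7, 7, 5)]


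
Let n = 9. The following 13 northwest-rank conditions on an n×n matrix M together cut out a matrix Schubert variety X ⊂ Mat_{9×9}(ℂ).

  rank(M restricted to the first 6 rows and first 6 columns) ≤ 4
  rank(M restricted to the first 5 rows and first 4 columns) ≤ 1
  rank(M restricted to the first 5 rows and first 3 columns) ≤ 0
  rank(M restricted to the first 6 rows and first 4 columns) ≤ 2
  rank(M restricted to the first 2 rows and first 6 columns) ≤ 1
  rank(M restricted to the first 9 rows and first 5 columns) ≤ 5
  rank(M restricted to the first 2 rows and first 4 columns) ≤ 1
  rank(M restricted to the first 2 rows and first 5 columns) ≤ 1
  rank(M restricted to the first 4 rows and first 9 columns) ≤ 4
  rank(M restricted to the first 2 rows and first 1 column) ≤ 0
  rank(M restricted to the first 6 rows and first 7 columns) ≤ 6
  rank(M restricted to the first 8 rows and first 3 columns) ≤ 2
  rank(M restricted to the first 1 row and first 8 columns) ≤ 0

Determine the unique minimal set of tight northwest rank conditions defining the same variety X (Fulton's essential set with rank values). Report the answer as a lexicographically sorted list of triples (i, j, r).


Recovering R(i,j) via the rank-extension bound from the 13 conditions:

  R[1]: 0 0 0 0 0 0 0 0 1
  R[2]: 0 0 0 1 1 1 1 1 2
  R[3]: 0 0 0 1 2 2 2 2 3
  R[4]: 0 0 0 1 2 3 3 3 4
  R[5]: 0 0 0 1 2 3 4 4 5
  R[6]: 1 1 1 2 3 4 5 5 6
  R[7]: 1 2 2 3 4 5 6 6 7
  R[8]: 1 2 2 3 4 5 6 7 8
  R[9]: 1 2 3 4 5 6 7 8 9

the unique w with this rank table is (9, 4, 5, 6, 7, 1, 2, 8, 3).

3 SE-corners of the 21-cell Rothe diagram give Ess(w):

[(1, 8, 0), (5, 3, 0), (8, 3, 2)]


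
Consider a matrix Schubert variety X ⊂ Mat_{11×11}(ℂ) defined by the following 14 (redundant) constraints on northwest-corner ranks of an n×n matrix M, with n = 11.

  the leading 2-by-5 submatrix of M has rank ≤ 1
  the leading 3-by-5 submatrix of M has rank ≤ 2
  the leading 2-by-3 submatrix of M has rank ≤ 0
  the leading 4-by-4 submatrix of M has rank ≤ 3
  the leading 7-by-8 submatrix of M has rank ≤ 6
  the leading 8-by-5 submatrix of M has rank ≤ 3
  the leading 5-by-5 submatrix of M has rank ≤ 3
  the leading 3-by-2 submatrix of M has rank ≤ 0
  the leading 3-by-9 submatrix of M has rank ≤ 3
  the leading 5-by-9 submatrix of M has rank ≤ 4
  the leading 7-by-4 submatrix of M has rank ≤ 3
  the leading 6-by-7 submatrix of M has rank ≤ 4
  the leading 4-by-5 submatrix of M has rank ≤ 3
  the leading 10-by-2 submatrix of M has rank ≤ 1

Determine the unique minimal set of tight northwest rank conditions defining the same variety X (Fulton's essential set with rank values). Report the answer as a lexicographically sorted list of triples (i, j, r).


Propagating the 14 rank bounds to every northwest block:

  row 1: 0, 0, 0, 1, 1, 1, 1, 1, 1, 1, 1
  row 2: 0, 0, 0, 1, 1, 2, 2, 2, 2, 2, 2
  row 3: 0, 0, 1, 2, 2, 3, 3, 3, 3, 3, 3
  row 4: 1, 1, 2, 3, 3, 4, 4, 4, 4, 4, 4
  row 5: 1, 1, 2, 3, 3, 4, 4, 4, 4, 5, 5
  row 6: 1, 1, 2, 3, 3, 4, 4, 5, 5, 6, 6
  row 7: 1, 1, 2, 3, 3, 4, 5, 6, 6, 7, 7
  row 8: 1, 1, 2, 3, 3, 4, 5, 6, 7, 8, 8
  row 9: 1, 1, 2, 3, 4, 5, 6, 7, 8, 9, 9
  row 10: 1, 1, 2, 3, 4, 5, 6, 7, 8, 9, 10
  row 11: 1, 2, 3, 4, 5, 6, 7, 8, 9, 10, 11

the unique w with this rank table is (4, 6, 3, 1, 10, 8, 7, 9, 5, 11, 2).

Rothe diagram D(w) (23 cells), 7 SE-corners (essential conditions):

[(2, 3, 0), (2, 5, 1), (3, 2, 0), (5, 9, 4), (6, 7, 4), (8, 5, 3), (10, 2, 1)]


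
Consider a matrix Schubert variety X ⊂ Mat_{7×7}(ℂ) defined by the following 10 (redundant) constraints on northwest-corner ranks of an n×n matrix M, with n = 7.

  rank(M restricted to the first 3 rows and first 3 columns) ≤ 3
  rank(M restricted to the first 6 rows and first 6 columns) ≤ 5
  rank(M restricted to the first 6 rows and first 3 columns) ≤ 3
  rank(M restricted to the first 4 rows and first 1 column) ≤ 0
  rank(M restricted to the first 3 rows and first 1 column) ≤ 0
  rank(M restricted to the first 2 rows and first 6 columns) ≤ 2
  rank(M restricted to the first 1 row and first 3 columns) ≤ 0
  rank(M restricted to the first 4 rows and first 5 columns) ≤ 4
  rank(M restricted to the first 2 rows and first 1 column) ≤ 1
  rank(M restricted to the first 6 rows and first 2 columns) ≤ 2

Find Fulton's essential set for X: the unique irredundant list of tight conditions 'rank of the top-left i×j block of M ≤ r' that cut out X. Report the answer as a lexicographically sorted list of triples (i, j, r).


Reconstructing r_w from the 10 given conditions:

  i=1: 0 0 0 1 1 1 1
  i=2: 0 1 1 2 2 2 2
  i=3: 0 1 2 3 3 3 3
  i=4: 0 1 2 3 4 4 4
  i=5: 1 2 3 4 5 5 5
  i=6: 1 2 3 4 5 5 6
  i=7: 1 2 3 4 5 6 7

the unique w with this rank table is (4, 2, 3, 5, 1, 7, 6).

|D(w)|=7, |Ess(w)|=3:

[(1, 3, 0), (4, 1, 0), (6, 6, 5)]


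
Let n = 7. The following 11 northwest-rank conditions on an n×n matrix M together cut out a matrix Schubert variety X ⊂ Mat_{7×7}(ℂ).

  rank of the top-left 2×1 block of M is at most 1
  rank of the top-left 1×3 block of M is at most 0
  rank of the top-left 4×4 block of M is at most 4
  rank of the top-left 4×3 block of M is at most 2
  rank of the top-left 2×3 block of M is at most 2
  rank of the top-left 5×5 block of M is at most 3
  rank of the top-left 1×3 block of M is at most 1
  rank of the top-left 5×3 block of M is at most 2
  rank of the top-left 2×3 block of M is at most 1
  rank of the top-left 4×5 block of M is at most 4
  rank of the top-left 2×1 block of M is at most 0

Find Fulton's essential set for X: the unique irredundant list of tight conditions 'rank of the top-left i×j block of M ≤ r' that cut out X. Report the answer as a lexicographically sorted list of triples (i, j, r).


Rank table r_w(7×7) implied by the 11 constraints:

  row 1: 0, 0, 0, 1, 1, 1, 1
  row 2: 0, 1, 1, 2, 2, 2, 2
  row 3: 1, 2, 2, 3, 3, 3, 3
  row 4: 1, 2, 2, 3, 3, 4, 4
  row 5: 1, 2, 2, 3, 3, 4, 5
  row 6: 1, 2, 3, 4, 4, 5, 6
  row 7: 1, 2, 3, 4, 5, 6, 7

giving w = (4, 2, 1, 6, 7, 3, 5) via Δ²R.

|D(w)|=8, |Ess(w)|=4:

[(1, 3, 0), (2, 1, 0), (5, 3, 2), (5, 5, 3)]


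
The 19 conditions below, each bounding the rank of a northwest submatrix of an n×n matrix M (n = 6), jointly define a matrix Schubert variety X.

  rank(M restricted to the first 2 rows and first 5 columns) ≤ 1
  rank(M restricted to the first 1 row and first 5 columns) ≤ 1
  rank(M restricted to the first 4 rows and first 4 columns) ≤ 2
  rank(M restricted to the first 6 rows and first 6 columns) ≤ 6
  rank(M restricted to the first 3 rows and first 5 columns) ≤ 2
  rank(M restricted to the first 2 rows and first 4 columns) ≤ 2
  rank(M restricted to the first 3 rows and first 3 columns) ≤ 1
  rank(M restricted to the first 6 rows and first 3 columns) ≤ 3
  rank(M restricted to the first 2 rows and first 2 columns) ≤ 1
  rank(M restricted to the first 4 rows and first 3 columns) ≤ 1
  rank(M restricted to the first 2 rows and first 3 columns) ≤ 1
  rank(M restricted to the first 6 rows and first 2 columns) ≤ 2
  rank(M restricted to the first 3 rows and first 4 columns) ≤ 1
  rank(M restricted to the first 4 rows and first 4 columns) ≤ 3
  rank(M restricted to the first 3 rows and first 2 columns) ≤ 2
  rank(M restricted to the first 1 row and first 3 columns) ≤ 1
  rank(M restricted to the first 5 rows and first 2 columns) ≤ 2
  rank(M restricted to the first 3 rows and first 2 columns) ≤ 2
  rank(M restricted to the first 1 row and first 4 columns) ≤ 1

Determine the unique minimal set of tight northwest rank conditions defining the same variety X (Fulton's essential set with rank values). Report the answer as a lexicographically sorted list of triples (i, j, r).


Propagating the 19 rank bounds to every northwest block:

  R[1]: 1 | 1 | 1 | 1 | 1 | 1
  R[2]: 1 | 1 | 1 | 1 | 1 | 2
  R[3]: 1 | 1 | 1 | 1 | 2 | 3
  R[4]: 1 | 1 | 1 | 2 | 3 | 4
  R[5]: 1 | 2 | 2 | 3 | 4 | 5
  R[6]: 1 | 2 | 3 | 4 | 5 | 6

giving w = (1, 6, 5, 4, 2, 3) via Δ²R.

ℓ(w)=9; the 3 essential cells (i,j,r):

[(2, 5, 1), (3, 4, 1), (4, 3, 1)]


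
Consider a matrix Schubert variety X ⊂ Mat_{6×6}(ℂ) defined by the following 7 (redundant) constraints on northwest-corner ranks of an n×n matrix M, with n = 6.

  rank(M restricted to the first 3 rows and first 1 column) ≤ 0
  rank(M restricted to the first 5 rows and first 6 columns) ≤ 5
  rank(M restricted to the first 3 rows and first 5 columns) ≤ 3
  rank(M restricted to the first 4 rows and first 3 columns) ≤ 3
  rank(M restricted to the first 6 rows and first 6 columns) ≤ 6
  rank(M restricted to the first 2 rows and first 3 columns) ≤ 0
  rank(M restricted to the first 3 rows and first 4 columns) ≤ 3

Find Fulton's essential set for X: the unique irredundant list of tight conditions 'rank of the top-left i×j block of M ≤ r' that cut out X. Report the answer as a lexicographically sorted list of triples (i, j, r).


Computing R[i][j] = min implied NW-rank bound (n=6, 7 conditions):

  row 1: 0 | 0 | 0 | 1 | 1 | 1
  row 2: 0 | 0 | 0 | 1 | 2 | 2
  row 3: 0 | 1 | 1 | 2 | 3 | 3
  row 4: 1 | 2 | 2 | 3 | 4 | 4
  row 5: 1 | 2 | 3 | 4 | 5 | 5
  row 6: 1 | 2 | 3 | 4 | 5 | 6

giving w = (4, 5, 2, 1, 3, 6) via Δ²R.

D(w) has 7 cells with 2 SE-corners; essential set:

[(2, 3, 0), (3, 1, 0)]


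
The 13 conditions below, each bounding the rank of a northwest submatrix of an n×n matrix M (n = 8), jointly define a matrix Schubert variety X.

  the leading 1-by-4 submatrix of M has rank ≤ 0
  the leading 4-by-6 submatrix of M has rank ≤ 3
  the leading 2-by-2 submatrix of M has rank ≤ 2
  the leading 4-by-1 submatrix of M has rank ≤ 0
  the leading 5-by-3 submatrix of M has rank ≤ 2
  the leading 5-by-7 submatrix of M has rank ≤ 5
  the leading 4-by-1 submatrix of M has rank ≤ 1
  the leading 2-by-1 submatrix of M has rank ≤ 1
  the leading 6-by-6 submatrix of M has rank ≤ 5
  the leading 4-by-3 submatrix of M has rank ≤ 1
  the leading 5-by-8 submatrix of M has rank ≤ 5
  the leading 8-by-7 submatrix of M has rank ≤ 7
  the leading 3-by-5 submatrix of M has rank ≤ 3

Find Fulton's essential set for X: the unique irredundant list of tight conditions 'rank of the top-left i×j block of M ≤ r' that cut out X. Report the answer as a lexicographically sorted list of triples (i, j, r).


Propagating the 13 rank bounds to every northwest block:

  0  0  0  0  1  1  1  1
  0  1  1  1  2  2  2  2
  0  1  1  2  3  3  3  3
  0  1  1  2  3  3  4  4
  1  2  2  3  4  4  5  5
  1  2  3  4  5  5  6  6
  1  2  3  4  5  6  7  7
  1  2  3  4  5  6  7  8

second differences of R give the permutation w = (5, 2, 4, 7, 1, 3, 6, 8).

Rothe diagram D(w) (10 cells), 4 SE-corners (essential conditions):

[(1, 4, 0), (4, 1, 0), (4, 3, 1), (4, 6, 3)]


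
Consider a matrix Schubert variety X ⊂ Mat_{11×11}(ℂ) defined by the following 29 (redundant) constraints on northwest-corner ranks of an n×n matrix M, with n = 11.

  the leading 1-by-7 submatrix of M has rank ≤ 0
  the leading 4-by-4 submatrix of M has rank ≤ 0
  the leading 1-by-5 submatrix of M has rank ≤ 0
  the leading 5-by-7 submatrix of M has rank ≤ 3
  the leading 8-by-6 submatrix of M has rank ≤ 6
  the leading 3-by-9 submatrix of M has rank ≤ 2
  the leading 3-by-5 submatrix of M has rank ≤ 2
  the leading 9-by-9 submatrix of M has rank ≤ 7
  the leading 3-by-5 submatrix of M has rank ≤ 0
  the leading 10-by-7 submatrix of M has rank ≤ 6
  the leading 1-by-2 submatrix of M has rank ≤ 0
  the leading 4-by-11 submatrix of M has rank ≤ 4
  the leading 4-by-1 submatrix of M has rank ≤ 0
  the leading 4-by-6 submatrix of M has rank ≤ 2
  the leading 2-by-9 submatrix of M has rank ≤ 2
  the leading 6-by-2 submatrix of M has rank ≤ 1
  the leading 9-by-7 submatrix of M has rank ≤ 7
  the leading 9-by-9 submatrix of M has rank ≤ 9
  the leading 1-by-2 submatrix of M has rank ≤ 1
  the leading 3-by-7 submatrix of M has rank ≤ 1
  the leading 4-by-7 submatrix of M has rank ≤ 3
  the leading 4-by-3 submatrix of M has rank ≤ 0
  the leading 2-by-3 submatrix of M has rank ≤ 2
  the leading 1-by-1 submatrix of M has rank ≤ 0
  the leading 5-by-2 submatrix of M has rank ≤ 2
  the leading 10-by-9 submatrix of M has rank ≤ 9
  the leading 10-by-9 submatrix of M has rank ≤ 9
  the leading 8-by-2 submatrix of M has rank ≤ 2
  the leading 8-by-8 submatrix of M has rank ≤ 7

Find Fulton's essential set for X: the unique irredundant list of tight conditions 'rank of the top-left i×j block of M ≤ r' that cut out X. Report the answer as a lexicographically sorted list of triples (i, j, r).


Recovering R(i,j) via the rank-extension bound from the 29 conditions:

  R[1]: 0 0 0 0 0 0 0 1 1 1 1
  R[2]: 0 0 0 0 0 1 1 2 2 2 2
  R[3]: 0 0 0 0 0 1 1 2 2 3 3
  R[4]: 0 0 0 0 1 2 2 3 3 4 4
  R[5]: 1 1 1 1 2 3 3 4 4 5 5
  R[6]: 1 1 2 2 3 4 4 5 5 6 6
  R[7]: 1 2 3 3 4 5 5 6 6 7 7
  R[8]: 1 2 3 4 5 6 6 7 7 8 8
  R[9]: 1 2 3 4 5 6 6 7 7 8 9
  R[10]: 1 2 3 4 5 6 6 7 8 9 10
  R[11]: 1 2 3 4 5 6 7 8 9 10 11

hence w(1..11) = (8, 6, 10, 5, 1, 3, 2, 4, 11, 9, 7).

Rothe diagram D(w) (27 cells), 8 SE-corners (essential conditions):

[(1, 7, 0), (3, 5, 0), (3, 7, 1), (3, 9, 2), (4, 4, 0), (6, 2, 1), (9, 9, 7), (10, 7, 6)]


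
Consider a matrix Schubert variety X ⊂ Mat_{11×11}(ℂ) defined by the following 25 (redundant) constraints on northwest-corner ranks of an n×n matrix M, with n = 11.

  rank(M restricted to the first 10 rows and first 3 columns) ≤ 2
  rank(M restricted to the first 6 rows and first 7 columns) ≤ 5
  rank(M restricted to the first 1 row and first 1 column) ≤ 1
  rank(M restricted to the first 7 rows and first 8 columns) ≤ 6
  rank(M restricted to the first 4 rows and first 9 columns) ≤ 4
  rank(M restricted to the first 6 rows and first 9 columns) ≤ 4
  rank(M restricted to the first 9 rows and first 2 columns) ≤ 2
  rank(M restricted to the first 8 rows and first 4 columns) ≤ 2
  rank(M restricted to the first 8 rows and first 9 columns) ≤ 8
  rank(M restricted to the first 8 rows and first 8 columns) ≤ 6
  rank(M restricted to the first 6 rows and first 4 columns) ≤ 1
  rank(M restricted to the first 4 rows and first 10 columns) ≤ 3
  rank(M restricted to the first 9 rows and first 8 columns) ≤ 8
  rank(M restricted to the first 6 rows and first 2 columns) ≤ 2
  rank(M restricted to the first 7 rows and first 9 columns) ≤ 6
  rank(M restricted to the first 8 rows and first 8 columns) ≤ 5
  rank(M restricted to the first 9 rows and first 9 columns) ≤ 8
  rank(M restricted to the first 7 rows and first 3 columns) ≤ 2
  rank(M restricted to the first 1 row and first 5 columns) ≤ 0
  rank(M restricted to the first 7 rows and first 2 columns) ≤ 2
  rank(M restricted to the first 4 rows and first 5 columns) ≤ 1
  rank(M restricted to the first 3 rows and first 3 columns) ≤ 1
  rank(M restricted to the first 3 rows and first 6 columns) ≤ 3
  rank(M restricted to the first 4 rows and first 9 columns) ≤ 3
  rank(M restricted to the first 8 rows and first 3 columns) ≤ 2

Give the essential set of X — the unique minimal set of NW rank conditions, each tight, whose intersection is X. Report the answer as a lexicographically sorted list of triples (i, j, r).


Recovering R(i,j) via the rank-extension bound from the 25 conditions:

  row 1: 0 0 0 0 0 1 1 1 1 1 1
  row 2: 1 1 1 1 1 2 2 2 2 2 2
  row 3: 1 1 1 1 1 2 3 3 3 3 3
  row 4: 1 1 1 1 1 2 3 3 3 3 4
  row 5: 1 1 1 1 2 3 4 4 4 4 5
  row 6: 1 1 1 1 2 3 4 4 4 5 6
  row 7: 1 2 2 2 3 4 5 5 5 6 7
  row 8: 1 2 2 2 3 4 5 5 6 7 8
  row 9: 1 2 2 3 4 5 6 6 7 8 9
  row 10: 1 2 2 3 4 5 6 7 8 9 10
  row 11: 1 2 3 4 5 6 7 8 9 10 11

second differences of R give the permutation w = (6, 1, 7, 11, 5, 10, 2, 9, 4, 8, 3).

D(w) has 29 cells with 8 SE-corners; essential set:

[(1, 5, 0), (4, 5, 1), (4, 10, 3), (6, 4, 1), (6, 9, 4), (8, 4, 2), (8, 8, 5), (10, 3, 2)]


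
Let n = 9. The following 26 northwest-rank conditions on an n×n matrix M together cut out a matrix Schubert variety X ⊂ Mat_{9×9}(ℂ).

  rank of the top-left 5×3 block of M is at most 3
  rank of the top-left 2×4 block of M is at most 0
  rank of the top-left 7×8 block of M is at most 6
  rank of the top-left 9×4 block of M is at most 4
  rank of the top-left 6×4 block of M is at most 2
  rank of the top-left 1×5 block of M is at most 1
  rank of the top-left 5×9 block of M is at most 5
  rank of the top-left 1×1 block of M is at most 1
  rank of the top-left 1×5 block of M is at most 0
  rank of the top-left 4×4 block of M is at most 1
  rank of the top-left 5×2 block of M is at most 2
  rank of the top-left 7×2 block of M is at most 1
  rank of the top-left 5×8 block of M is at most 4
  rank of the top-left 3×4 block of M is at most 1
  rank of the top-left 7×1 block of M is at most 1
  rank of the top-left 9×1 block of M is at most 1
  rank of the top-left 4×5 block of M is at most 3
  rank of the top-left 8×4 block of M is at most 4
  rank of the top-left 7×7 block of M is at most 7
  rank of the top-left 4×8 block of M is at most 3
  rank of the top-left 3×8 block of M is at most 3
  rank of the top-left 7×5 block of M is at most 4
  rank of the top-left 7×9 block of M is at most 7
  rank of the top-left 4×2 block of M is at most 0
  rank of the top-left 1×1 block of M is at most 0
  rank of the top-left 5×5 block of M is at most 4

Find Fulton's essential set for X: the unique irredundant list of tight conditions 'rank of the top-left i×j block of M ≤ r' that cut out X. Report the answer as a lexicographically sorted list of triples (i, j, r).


Propagating the 26 rank bounds to every northwest block:

  i=1: 0  0  0  0  0  1  1  1  1
  i=2: 0  0  0  0  1  2  2  2  2
  i=3: 0  0  1  1  2  3  3  3  3
  i=4: 0  0  1  1  2  3  3  3  4
  i=5: 1  1  2  2  3  4  4  4  5
  i=6: 1  1  2  2  3  4  5  5  6
  i=7: 1  1  2  3  4  5  6  6  7
  i=8: 1  2  3  4  5  6  7  7  8
  i=9: 1  2  3  4  5  6  7  8  9

reading off 1-entries of Δ²R: w = (6, 5, 3, 9, 1, 7, 4, 2, 8).

D(w) has 19 cells with 7 SE-corners; essential set:

[(1, 5, 0), (2, 4, 0), (4, 2, 0), (4, 4, 1), (4, 8, 3), (6, 4, 2), (7, 2, 1)]


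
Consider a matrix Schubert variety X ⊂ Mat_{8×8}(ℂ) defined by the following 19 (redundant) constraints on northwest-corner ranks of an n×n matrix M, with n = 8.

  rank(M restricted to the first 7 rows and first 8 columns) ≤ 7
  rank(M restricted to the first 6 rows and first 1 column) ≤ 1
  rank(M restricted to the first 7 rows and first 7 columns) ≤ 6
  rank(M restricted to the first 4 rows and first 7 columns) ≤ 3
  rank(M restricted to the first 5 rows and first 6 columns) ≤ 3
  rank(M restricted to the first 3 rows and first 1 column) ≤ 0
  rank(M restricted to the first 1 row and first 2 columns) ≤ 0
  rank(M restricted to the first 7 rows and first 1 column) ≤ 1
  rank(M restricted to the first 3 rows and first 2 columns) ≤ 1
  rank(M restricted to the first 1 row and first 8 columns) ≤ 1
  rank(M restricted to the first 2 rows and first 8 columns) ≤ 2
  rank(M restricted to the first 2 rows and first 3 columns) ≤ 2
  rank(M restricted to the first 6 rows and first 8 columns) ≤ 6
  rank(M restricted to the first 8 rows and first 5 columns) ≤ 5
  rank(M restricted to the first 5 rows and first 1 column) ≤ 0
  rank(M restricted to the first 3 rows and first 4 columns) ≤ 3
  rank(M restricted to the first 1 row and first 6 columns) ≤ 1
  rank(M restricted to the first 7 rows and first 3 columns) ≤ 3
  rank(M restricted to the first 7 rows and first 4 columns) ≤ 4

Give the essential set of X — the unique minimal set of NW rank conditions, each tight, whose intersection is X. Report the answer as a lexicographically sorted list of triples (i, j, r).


The tightest implied rank at each (i,j), from the 19 conditions:

  0  0  1  1  1  1  1  1
  0  1  2  2  2  2  2  2
  0  1  2  3  3  3  3  3
  0  1  2  3  3  3  3  4
  0  1  2  3  3  3  4  5
  1  2  3  4  4  4  5  6
  1  2  3  4  5  5  6  7
  1  2  3  4  5  6  7  8

reading off 1-entries of Δ²R: w = (3, 2, 4, 8, 7, 1, 5, 6).

Rothe diagram D(w) (11 cells), 4 SE-corners (essential conditions):

[(1, 2, 0), (4, 7, 3), (5, 1, 0), (5, 6, 3)]


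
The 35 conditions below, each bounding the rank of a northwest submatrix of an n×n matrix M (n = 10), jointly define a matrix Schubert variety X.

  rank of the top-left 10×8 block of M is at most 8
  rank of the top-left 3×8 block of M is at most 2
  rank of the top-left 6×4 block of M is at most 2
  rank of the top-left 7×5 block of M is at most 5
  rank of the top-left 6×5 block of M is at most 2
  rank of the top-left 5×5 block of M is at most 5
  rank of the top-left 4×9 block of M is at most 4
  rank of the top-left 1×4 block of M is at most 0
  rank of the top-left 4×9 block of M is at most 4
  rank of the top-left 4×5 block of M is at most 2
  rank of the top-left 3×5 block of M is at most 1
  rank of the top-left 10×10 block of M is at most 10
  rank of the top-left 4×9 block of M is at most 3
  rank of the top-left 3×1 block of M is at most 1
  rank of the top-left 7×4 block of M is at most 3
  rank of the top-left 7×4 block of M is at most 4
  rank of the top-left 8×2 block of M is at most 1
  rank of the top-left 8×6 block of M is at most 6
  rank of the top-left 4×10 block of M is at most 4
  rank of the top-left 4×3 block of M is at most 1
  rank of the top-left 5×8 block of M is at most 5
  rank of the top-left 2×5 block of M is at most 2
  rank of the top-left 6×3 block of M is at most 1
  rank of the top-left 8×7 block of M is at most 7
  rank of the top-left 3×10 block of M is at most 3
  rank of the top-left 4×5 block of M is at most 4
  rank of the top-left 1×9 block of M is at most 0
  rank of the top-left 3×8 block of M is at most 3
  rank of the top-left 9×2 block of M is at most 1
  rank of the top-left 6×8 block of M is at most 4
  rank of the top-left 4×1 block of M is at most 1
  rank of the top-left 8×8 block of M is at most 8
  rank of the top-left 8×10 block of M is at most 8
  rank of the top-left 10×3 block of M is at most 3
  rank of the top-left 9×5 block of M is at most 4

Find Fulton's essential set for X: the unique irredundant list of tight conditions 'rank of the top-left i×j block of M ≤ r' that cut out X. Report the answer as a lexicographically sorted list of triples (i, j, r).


Computing R[i][j] = min implied NW-rank bound (n=10, 35 conditions):

  row 1: 0 | 0 | 0 | 0 | 0 | 0 | 0 | 0 | 0 | 1
  row 2: 1 | 1 | 1 | 1 | 1 | 1 | 1 | 1 | 1 | 2
  row 3: 1 | 1 | 1 | 1 | 1 | 2 | 2 | 2 | 2 | 3
  row 4: 1 | 1 | 1 | 2 | 2 | 3 | 3 | 3 | 3 | 4
  row 5: 1 | 1 | 1 | 2 | 2 | 3 | 4 | 4 | 4 | 5
  row 6: 1 | 1 | 1 | 2 | 2 | 3 | 4 | 4 | 5 | 6
  row 7: 1 | 1 | 2 | 3 | 3 | 4 | 5 | 5 | 6 | 7
  row 8: 1 | 1 | 2 | 3 | 4 | 5 | 6 | 6 | 7 | 8
  row 9: 1 | 1 | 2 | 3 | 4 | 5 | 6 | 7 | 8 | 9
  row 10: 1 | 2 | 3 | 4 | 5 | 6 | 7 | 8 | 9 | 10

reading off 1-entries of Δ²R: w = (10, 1, 6, 4, 7, 9, 3, 5, 8, 2).

ℓ(w)=25; the 6 essential cells (i,j,r):

[(1, 9, 0), (3, 5, 1), (6, 3, 1), (6, 5, 2), (6, 8, 4), (9, 2, 1)]


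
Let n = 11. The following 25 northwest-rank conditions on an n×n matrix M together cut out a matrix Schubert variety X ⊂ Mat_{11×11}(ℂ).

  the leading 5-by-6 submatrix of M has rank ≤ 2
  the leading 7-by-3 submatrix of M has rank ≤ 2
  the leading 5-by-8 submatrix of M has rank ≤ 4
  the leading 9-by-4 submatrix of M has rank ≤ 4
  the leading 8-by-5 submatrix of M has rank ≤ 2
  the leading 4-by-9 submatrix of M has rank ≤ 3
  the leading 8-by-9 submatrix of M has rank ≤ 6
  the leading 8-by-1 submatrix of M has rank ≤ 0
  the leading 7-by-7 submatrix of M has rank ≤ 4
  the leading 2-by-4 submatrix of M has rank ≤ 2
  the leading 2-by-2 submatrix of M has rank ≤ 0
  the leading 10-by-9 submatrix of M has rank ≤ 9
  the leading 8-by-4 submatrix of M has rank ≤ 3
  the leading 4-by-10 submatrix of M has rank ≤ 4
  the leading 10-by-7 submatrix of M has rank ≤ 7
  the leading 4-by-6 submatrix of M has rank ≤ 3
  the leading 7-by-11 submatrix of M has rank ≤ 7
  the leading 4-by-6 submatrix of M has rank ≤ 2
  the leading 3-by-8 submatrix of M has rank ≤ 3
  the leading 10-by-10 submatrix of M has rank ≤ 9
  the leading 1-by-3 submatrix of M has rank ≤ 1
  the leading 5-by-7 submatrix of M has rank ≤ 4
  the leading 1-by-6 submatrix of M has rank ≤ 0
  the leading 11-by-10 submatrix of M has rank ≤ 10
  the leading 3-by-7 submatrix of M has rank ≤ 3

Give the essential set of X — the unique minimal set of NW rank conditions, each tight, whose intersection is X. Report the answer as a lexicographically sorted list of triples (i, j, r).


Propagating the 25 rank bounds to every northwest block:

  i=1: 0, 0, 0, 0, 0, 0, 1, 1, 1, 1, 1
  i=2: 0, 0, 1, 1, 1, 1, 2, 2, 2, 2, 2
  i=3: 0, 1, 2, 2, 2, 2, 3, 3, 3, 3, 3
  i=4: 0, 1, 2, 2, 2, 2, 3, 3, 3, 4, 4
  i=5: 0, 1, 2, 2, 2, 2, 3, 4, 4, 5, 5
  i=6: 0, 1, 2, 2, 2, 3, 4, 5, 5, 6, 6
  i=7: 0, 1, 2, 2, 2, 3, 4, 5, 6, 7, 7
  i=8: 0, 1, 2, 2, 2, 3, 4, 5, 6, 7, 8
  i=9: 1, 2, 3, 3, 3, 4, 5, 6, 7, 8, 9
  i=10: 1, 2, 3, 4, 4, 5, 6, 7, 8, 9, 10
  i=11: 1, 2, 3, 4, 5, 6, 7, 8, 9, 10, 11

second differences of R give the permutation w = (7, 3, 2, 10, 8, 6, 9, 11, 1, 4, 5).

Fulton essential set (6 of the 28 Rothe cells):

[(1, 6, 0), (2, 2, 0), (4, 9, 3), (5, 6, 2), (8, 1, 0), (8, 5, 2)]


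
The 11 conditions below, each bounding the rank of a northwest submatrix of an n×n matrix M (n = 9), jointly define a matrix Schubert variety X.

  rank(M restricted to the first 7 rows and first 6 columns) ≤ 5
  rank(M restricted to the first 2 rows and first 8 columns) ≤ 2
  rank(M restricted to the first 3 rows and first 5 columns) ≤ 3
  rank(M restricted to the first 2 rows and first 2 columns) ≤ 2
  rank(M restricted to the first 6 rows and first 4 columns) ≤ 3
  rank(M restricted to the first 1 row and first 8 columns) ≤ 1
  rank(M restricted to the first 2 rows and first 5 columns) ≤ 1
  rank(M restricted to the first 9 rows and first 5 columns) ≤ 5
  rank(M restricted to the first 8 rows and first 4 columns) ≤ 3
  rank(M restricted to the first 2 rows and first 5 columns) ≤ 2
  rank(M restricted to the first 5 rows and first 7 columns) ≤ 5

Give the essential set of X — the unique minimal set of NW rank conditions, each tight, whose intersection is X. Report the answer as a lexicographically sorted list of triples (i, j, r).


Propagating the 11 rank bounds to every northwest block:

  1  1  1  1  1  1  1  1  1
  1  1  1  1  1  2  2  2  2
  1  2  2  2  2  3  3  3  3
  1  2  3  3  3  4  4  4  4
  1  2  3  3  4  5  5  5  5
  1  2  3  3  4  5  6  6  6
  1  2  3  3  4  5  6  7  7
  1  2  3  3  4  5  6  7  8
  1  2  3  4  5  6  7  8  9

giving w = (1, 6, 2, 3, 5, 7, 8, 9, 4) via Δ²R.

ℓ(w)=8; the 2 essential cells (i,j,r):

[(2, 5, 1), (8, 4, 3)]
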